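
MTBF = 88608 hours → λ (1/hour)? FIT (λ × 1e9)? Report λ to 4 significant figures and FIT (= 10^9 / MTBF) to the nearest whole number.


Formula: λ = 1 / MTBF; FIT = λ × 1e9 = 1e9 / MTBF
λ = 1 / 88608 ≈ 1.129e-05 failures/hour
FIT = 1e9 / 88608 ≈ 11286 failures per 1e9 hours (nearest whole number)

λ = 1.129e-05 /h, FIT = 11286


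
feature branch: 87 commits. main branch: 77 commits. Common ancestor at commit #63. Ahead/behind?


Common ancestor: commit #63
feature commits after divergence: 87 - 63 = 24
main commits after divergence: 77 - 63 = 14
feature is 24 commits ahead of main
main is 14 commits ahead of feature

feature ahead: 24, main ahead: 14


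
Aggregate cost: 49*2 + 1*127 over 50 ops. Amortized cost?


Formula: Amortized cost = Total cost / Operations
Total cost = (49 * 2) + (1 * 127)
Total cost = 98 + 127 = 225
Amortized = 225 / 50 = 4.5

4.5


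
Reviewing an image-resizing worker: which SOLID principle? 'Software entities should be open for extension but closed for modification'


This describes the Open/Closed Principle (OCP)

Open/Closed Principle (OCP)


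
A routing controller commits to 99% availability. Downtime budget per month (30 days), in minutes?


Formula: allowed downtime = period * (100 - SLA) / 100
Period (month (30 days)) = 43200 minutes
Unavailability fraction = (100 - 99.0) / 100
Allowed downtime = 43200 * (100 - 99.0) / 100
Allowed downtime = 432.0 minutes

432.0 minutes


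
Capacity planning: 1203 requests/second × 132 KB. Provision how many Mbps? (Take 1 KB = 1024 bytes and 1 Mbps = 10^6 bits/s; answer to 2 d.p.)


Formula: Mbps = payload_bytes * RPS * 8 / 1e6
Payload per request = 132 KB = 132 * 1024 = 135168 bytes
Total bytes/sec = 135168 * 1203 = 162607104
Total bits/sec = 162607104 * 8 = 1300856832
Mbps = 1300856832 / 1e6 = 1300.86

1300.86 Mbps


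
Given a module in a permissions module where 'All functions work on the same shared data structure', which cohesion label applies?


Reasoning: Functions share data
Type: Communicational cohesion

Communicational cohesion


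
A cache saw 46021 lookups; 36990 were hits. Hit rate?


Formula: hit rate = hits / (hits + misses) * 100
hit rate = 36990 / (36990 + 9031) * 100
hit rate = 36990 / 46021 * 100
hit rate = 80.38%

80.38%


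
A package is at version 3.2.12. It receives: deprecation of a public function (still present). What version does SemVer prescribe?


Current: 3.2.12
Change category: 'deprecation of a public function (still present)' → minor bump
SemVer rule: minor bump → increment MINOR, reset PATCH to 0 (MAJOR unchanged)
New: 3.3.0

3.3.0


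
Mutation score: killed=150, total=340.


Mutation score = killed / total * 100
Mutation score = 150 / 340 * 100
Mutation score = 44.12%

44.12%


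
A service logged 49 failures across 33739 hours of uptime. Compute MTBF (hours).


Formula: MTBF = Total operating time / Number of failures
MTBF = 33739 / 49
MTBF = 688.55 hours

688.55 hours


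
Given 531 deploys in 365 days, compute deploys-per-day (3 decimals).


Formula: deployments per day = releases / days
= 531 / 365
= 1.455 deploys/day
(equivalently, 10.18 deploys/week)

1.455 deploys/day


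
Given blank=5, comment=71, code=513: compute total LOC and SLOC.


Total LOC = blank + comment + code
Total LOC = 5 + 71 + 513 = 589
SLOC (source only) = code = 513

Total LOC: 589, SLOC: 513


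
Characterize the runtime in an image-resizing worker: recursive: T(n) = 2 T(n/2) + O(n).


Reasoning: master theorem case 2 (merge-sort recurrence)
Complexity: O(n log n)

O(n log n)


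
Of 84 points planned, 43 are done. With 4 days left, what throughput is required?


Formula: Required rate = Remaining points / Days left
Remaining = 84 - 43 = 41 points
Required rate = 41 / 4 = 10.25 points/day

10.25 points/day


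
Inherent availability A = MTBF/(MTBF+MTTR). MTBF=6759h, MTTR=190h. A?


Availability = MTBF / (MTBF + MTTR)
Availability = 6759 / (6759 + 190)
Availability = 6759 / 6949
Availability = 97.2658%

97.2658%


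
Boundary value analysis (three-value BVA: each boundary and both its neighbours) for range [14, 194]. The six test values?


Range: [14, 194]
Boundaries: just below min, min, min+1, max-1, max, just above max
Values: [13, 14, 15, 193, 194, 195]

[13, 14, 15, 193, 194, 195]


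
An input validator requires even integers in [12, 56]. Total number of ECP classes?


Constraint: even integers in [12, 56]
Class 1: x < 12 — out-of-range invalid
Class 2: x in [12,56] but odd — wrong type invalid
Class 3: x in [12,56] and even — valid
Class 4: x > 56 — out-of-range invalid
Total equivalence classes: 4

4 equivalence classes


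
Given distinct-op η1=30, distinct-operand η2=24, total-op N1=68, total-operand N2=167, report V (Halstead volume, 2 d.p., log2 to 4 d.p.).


Formula: V = N * log2(η), where N = N1 + N2 and η = η1 + η2
η = 30 + 24 = 54
N = 68 + 167 = 235
log2(54) ≈ 5.7549
V = 235 * 5.7549 = 1352.40

1352.40


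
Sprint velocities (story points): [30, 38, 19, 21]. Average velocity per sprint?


Formula: Avg velocity = Total points / Number of sprints
Points: [30, 38, 19, 21]
Sum = 30 + 38 + 19 + 21 = 108
Avg velocity = 108 / 4 = 27.0 points/sprint

27.0 points/sprint


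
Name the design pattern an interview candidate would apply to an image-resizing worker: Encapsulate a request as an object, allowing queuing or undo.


This matches the Command pattern

Command


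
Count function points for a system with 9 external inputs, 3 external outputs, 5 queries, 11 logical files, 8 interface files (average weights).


UFP = EI*4 + EO*5 + EQ*4 + ILF*10 + EIF*7
UFP = 9*4 + 3*5 + 5*4 + 11*10 + 8*7
UFP = 36 + 15 + 20 + 110 + 56
UFP = 237

237


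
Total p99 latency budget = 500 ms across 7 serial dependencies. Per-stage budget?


Formula: per_stage = total_budget / stages
per_stage = 500 / 7
per_stage = 71.43 ms

71.43 ms


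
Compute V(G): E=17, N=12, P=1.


Formula: V(G) = E - N + 2P
V(G) = 17 - 12 + 2*1
V(G) = 5 + 2
V(G) = 7

7


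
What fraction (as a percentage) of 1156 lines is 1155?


Coverage = covered / total * 100
Coverage = 1155 / 1156 * 100
Coverage = 99.91%

99.91%


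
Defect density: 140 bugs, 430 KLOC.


Defect density = defects / KLOC
Defect density = 140 / 430
Defect density = 0.326 defects/KLOC

0.326 defects/KLOC


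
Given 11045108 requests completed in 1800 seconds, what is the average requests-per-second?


Formula: throughput = requests / seconds
throughput = 11045108 / 1800
throughput = 6136.17 requests/second

6136.17 requests/second


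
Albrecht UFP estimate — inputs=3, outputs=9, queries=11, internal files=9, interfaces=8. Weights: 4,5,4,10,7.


UFP = EI*4 + EO*5 + EQ*4 + ILF*10 + EIF*7
UFP = 3*4 + 9*5 + 11*4 + 9*10 + 8*7
UFP = 12 + 45 + 44 + 90 + 56
UFP = 247

247


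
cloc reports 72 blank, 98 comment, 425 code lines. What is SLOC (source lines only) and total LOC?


Total LOC = blank + comment + code
Total LOC = 72 + 98 + 425 = 595
SLOC (source only) = code = 425

Total LOC: 595, SLOC: 425


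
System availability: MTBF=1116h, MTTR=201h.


Availability = MTBF / (MTBF + MTTR)
Availability = 1116 / (1116 + 201)
Availability = 1116 / 1317
Availability = 84.738%

84.738%


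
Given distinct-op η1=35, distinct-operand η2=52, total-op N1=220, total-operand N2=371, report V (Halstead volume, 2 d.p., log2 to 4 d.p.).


Formula: V = N * log2(η), where N = N1 + N2 and η = η1 + η2
η = 35 + 52 = 87
N = 220 + 371 = 591
log2(87) ≈ 6.4429
V = 591 * 6.4429 = 3807.75

3807.75


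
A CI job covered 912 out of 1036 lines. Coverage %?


Coverage = covered / total * 100
Coverage = 912 / 1036 * 100
Coverage = 88.03%

88.03%


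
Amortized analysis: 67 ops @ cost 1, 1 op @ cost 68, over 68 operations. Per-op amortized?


Formula: Amortized cost = Total cost / Operations
Total cost = (67 * 1) + (1 * 68)
Total cost = 67 + 68 = 135
Amortized = 135 / 68 = 1.9853

1.9853


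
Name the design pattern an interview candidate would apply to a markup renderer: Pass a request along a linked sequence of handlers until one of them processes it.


This matches the Chain of Responsibility pattern

Chain of Responsibility


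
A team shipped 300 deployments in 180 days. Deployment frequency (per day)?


Formula: deployments per day = releases / days
= 300 / 180
= 1.667 deploys/day
(equivalently, 11.67 deploys/week)

1.667 deploys/day


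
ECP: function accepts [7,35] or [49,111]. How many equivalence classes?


Valid ranges: [7,35] and [49,111]
Class 1: x < 7 — invalid
Class 2: 7 ≤ x ≤ 35 — valid
Class 3: 35 < x < 49 — invalid (gap between ranges)
Class 4: 49 ≤ x ≤ 111 — valid
Class 5: x > 111 — invalid
Total equivalence classes: 5

5 equivalence classes


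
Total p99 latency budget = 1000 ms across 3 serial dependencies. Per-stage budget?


Formula: per_stage = total_budget / stages
per_stage = 1000 / 3
per_stage = 333.33 ms

333.33 ms


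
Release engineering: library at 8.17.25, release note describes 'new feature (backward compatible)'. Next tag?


Current: 8.17.25
Change category: 'new feature (backward compatible)' → minor bump
SemVer rule: minor bump → increment MINOR, reset PATCH to 0 (MAJOR unchanged)
New: 8.18.0

8.18.0


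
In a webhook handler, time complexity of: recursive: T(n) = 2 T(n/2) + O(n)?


Reasoning: master theorem case 2 (merge-sort recurrence)
Complexity: O(n log n)

O(n log n)


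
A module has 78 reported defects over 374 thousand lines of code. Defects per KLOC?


Defect density = defects / KLOC
Defect density = 78 / 374
Defect density = 0.209 defects/KLOC

0.209 defects/KLOC


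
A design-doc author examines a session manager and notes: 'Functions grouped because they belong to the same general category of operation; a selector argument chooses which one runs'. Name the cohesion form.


Reasoning: Grouped by category of activity, not by data or sequence
Type: Logical cohesion

Logical cohesion


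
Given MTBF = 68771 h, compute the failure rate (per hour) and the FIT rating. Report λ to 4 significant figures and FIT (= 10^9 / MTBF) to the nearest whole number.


Formula: λ = 1 / MTBF; FIT = λ × 1e9 = 1e9 / MTBF
λ = 1 / 68771 ≈ 1.454e-05 failures/hour
FIT = 1e9 / 68771 ≈ 14541 failures per 1e9 hours (nearest whole number)

λ = 1.454e-05 /h, FIT = 14541


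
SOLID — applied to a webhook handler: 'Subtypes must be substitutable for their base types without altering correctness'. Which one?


This describes the Liskov Substitution Principle (LSP)

Liskov Substitution Principle (LSP)


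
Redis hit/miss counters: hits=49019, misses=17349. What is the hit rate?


Formula: hit rate = hits / (hits + misses) * 100
hit rate = 49019 / (49019 + 17349) * 100
hit rate = 49019 / 66368 * 100
hit rate = 73.86%

73.86%


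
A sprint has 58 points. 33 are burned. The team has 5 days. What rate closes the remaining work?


Formula: Required rate = Remaining points / Days left
Remaining = 58 - 33 = 25 points
Required rate = 25 / 5 = 5.0 points/day

5.0 points/day


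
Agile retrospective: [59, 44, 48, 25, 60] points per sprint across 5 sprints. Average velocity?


Formula: Avg velocity = Total points / Number of sprints
Points: [59, 44, 48, 25, 60]
Sum = 59 + 44 + 48 + 25 + 60 = 236
Avg velocity = 236 / 5 = 47.2 points/sprint

47.2 points/sprint


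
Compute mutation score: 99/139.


Mutation score = killed / total * 100
Mutation score = 99 / 139 * 100
Mutation score = 71.22%

71.22%


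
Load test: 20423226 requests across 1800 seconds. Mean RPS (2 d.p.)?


Formula: throughput = requests / seconds
throughput = 20423226 / 1800
throughput = 11346.24 requests/second

11346.24 requests/second


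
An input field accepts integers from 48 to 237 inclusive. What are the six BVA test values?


Range: [48, 237]
Boundaries: just below min, min, min+1, max-1, max, just above max
Values: [47, 48, 49, 236, 237, 238]

[47, 48, 49, 236, 237, 238]


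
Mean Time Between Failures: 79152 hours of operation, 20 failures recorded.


Formula: MTBF = Total operating time / Number of failures
MTBF = 79152 / 20
MTBF = 3957.6 hours

3957.6 hours


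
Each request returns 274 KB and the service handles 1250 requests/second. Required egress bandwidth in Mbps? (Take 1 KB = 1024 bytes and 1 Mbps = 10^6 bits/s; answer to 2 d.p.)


Formula: Mbps = payload_bytes * RPS * 8 / 1e6
Payload per request = 274 KB = 274 * 1024 = 280576 bytes
Total bytes/sec = 280576 * 1250 = 350720000
Total bits/sec = 350720000 * 8 = 2805760000
Mbps = 2805760000 / 1e6 = 2805.76

2805.76 Mbps


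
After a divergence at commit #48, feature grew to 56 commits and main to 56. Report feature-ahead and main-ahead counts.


Common ancestor: commit #48
feature commits after divergence: 56 - 48 = 8
main commits after divergence: 56 - 48 = 8
feature is 8 commits ahead of main
main is 8 commits ahead of feature

feature ahead: 8, main ahead: 8


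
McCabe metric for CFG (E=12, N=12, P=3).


Formula: V(G) = E - N + 2P
V(G) = 12 - 12 + 2*3
V(G) = 0 + 6
V(G) = 6

6


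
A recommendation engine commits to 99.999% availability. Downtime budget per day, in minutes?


Formula: allowed downtime = period * (100 - SLA) / 100
Period (day) = 1440 minutes
Unavailability fraction = (100 - 99.999) / 100
Allowed downtime = 1440 * (100 - 99.999) / 100
Allowed downtime = 0.0144 minutes

0.0144 minutes


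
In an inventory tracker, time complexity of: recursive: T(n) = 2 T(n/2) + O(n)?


Reasoning: master theorem case 2 (merge-sort recurrence)
Complexity: O(n log n)

O(n log n)


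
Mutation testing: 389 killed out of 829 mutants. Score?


Mutation score = killed / total * 100
Mutation score = 389 / 829 * 100
Mutation score = 46.92%

46.92%


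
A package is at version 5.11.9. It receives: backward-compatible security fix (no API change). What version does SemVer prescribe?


Current: 5.11.9
Change category: 'backward-compatible security fix (no API change)' → patch bump
SemVer rule: patch bump → increment PATCH (MAJOR and MINOR unchanged)
New: 5.11.10

5.11.10


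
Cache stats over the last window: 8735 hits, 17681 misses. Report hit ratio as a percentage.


Formula: hit rate = hits / (hits + misses) * 100
hit rate = 8735 / (8735 + 17681) * 100
hit rate = 8735 / 26416 * 100
hit rate = 33.07%

33.07%


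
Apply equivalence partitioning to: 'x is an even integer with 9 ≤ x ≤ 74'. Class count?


Constraint: even integers in [9, 74]
Class 1: x < 9 — out-of-range invalid
Class 2: x in [9,74] but odd — wrong type invalid
Class 3: x in [9,74] and even — valid
Class 4: x > 74 — out-of-range invalid
Total equivalence classes: 4

4 equivalence classes


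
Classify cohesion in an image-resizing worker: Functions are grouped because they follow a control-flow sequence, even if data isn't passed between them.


Reasoning: Grouped by order of execution within a routine, not by data flow
Type: Procedural cohesion

Procedural cohesion


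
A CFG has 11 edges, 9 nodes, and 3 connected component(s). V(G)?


Formula: V(G) = E - N + 2P
V(G) = 11 - 9 + 2*3
V(G) = 2 + 6
V(G) = 8

8


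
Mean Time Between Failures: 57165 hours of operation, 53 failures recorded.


Formula: MTBF = Total operating time / Number of failures
MTBF = 57165 / 53
MTBF = 1078.58 hours

1078.58 hours


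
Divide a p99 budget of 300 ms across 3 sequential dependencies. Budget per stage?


Formula: per_stage = total_budget / stages
per_stage = 300 / 3
per_stage = 100.0 ms

100.0 ms


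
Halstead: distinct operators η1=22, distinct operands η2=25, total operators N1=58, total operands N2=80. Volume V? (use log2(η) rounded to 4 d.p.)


Formula: V = N * log2(η), where N = N1 + N2 and η = η1 + η2
η = 22 + 25 = 47
N = 58 + 80 = 138
log2(47) ≈ 5.5546
V = 138 * 5.5546 = 766.53

766.53


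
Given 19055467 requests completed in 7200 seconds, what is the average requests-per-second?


Formula: throughput = requests / seconds
throughput = 19055467 / 7200
throughput = 2646.59 requests/second

2646.59 requests/second


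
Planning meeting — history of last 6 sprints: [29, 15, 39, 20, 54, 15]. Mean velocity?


Formula: Avg velocity = Total points / Number of sprints
Points: [29, 15, 39, 20, 54, 15]
Sum = 29 + 15 + 39 + 20 + 54 + 15 = 172
Avg velocity = 172 / 6 = 28.67 points/sprint

28.67 points/sprint


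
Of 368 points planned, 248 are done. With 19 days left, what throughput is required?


Formula: Required rate = Remaining points / Days left
Remaining = 368 - 248 = 120 points
Required rate = 120 / 19 = 6.32 points/day

6.32 points/day


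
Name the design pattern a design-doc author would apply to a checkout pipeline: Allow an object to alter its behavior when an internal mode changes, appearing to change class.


This matches the State pattern

State


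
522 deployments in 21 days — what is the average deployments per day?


Formula: deployments per day = releases / days
= 522 / 21
= 24.857 deploys/day
(equivalently, 174.0 deploys/week)

24.857 deploys/day


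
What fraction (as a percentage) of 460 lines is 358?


Coverage = covered / total * 100
Coverage = 358 / 460 * 100
Coverage = 77.83%

77.83%


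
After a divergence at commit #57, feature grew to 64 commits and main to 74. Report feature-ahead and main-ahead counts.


Common ancestor: commit #57
feature commits after divergence: 64 - 57 = 7
main commits after divergence: 74 - 57 = 17
feature is 7 commits ahead of main
main is 17 commits ahead of feature

feature ahead: 7, main ahead: 17


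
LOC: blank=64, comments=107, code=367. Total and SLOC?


Total LOC = blank + comment + code
Total LOC = 64 + 107 + 367 = 538
SLOC (source only) = code = 367

Total LOC: 538, SLOC: 367


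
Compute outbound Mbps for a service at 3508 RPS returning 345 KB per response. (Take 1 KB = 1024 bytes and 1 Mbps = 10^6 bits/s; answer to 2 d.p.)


Formula: Mbps = payload_bytes * RPS * 8 / 1e6
Payload per request = 345 KB = 345 * 1024 = 353280 bytes
Total bytes/sec = 353280 * 3508 = 1239306240
Total bits/sec = 1239306240 * 8 = 9914449920
Mbps = 9914449920 / 1e6 = 9914.45

9914.45 Mbps


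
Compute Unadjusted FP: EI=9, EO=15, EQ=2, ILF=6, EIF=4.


UFP = EI*4 + EO*5 + EQ*4 + ILF*10 + EIF*7
UFP = 9*4 + 15*5 + 2*4 + 6*10 + 4*7
UFP = 36 + 75 + 8 + 60 + 28
UFP = 207

207


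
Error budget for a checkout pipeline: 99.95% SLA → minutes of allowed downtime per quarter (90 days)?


Formula: allowed downtime = period * (100 - SLA) / 100
Period (quarter (90 days)) = 129600 minutes
Unavailability fraction = (100 - 99.95) / 100
Allowed downtime = 129600 * (100 - 99.95) / 100
Allowed downtime = 64.8 minutes

64.8 minutes


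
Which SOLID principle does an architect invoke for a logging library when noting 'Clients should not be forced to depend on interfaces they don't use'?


This describes the Interface Segregation Principle (ISP)

Interface Segregation Principle (ISP)


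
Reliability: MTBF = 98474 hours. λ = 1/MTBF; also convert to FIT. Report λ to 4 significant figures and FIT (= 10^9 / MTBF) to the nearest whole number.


Formula: λ = 1 / MTBF; FIT = λ × 1e9 = 1e9 / MTBF
λ = 1 / 98474 ≈ 1.015e-05 failures/hour
FIT = 1e9 / 98474 ≈ 10155 failures per 1e9 hours (nearest whole number)

λ = 1.015e-05 /h, FIT = 10155


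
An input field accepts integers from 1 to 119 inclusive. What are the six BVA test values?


Range: [1, 119]
Boundaries: just below min, min, min+1, max-1, max, just above max
Values: [0, 1, 2, 118, 119, 120]

[0, 1, 2, 118, 119, 120]


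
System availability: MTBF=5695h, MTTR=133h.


Availability = MTBF / (MTBF + MTTR)
Availability = 5695 / (5695 + 133)
Availability = 5695 / 5828
Availability = 97.7179%

97.7179%


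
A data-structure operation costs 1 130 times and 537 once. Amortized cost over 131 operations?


Formula: Amortized cost = Total cost / Operations
Total cost = (130 * 1) + (1 * 537)
Total cost = 130 + 537 = 667
Amortized = 667 / 131 = 5.0916

5.0916


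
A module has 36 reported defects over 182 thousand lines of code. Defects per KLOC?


Defect density = defects / KLOC
Defect density = 36 / 182
Defect density = 0.198 defects/KLOC

0.198 defects/KLOC


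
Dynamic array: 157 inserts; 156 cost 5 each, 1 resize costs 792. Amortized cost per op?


Formula: Amortized cost = Total cost / Operations
Total cost = (156 * 5) + (1 * 792)
Total cost = 780 + 792 = 1572
Amortized = 1572 / 157 = 10.0127

10.0127


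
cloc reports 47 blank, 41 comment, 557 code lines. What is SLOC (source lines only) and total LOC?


Total LOC = blank + comment + code
Total LOC = 47 + 41 + 557 = 645
SLOC (source only) = code = 557

Total LOC: 645, SLOC: 557


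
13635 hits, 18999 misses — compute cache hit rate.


Formula: hit rate = hits / (hits + misses) * 100
hit rate = 13635 / (13635 + 18999) * 100
hit rate = 13635 / 32634 * 100
hit rate = 41.78%

41.78%


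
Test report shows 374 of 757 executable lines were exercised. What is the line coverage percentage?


Coverage = covered / total * 100
Coverage = 374 / 757 * 100
Coverage = 49.41%

49.41%


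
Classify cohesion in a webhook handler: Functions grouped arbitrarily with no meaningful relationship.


Reasoning: Worst: random grouping
Type: Coincidental cohesion

Coincidental cohesion


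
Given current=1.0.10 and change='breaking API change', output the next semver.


Current: 1.0.10
Change category: 'breaking API change' → major bump
SemVer rule: major bump → increment MAJOR, reset MINOR and PATCH to 0
New: 2.0.0

2.0.0


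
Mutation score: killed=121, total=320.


Mutation score = killed / total * 100
Mutation score = 121 / 320 * 100
Mutation score = 37.81%

37.81%


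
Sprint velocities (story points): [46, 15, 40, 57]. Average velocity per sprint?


Formula: Avg velocity = Total points / Number of sprints
Points: [46, 15, 40, 57]
Sum = 46 + 15 + 40 + 57 = 158
Avg velocity = 158 / 4 = 39.5 points/sprint

39.5 points/sprint


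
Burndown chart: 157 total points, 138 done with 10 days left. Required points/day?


Formula: Required rate = Remaining points / Days left
Remaining = 157 - 138 = 19 points
Required rate = 19 / 10 = 1.9 points/day

1.9 points/day


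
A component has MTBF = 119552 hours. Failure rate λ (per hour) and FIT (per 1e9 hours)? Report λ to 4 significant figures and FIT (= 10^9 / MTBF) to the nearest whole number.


Formula: λ = 1 / MTBF; FIT = λ × 1e9 = 1e9 / MTBF
λ = 1 / 119552 ≈ 8.365e-06 failures/hour
FIT = 1e9 / 119552 ≈ 8365 failures per 1e9 hours (nearest whole number)

λ = 8.365e-06 /h, FIT = 8365


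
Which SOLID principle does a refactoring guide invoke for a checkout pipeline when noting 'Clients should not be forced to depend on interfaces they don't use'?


This describes the Interface Segregation Principle (ISP)

Interface Segregation Principle (ISP)


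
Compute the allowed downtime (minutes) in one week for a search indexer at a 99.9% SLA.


Formula: allowed downtime = period * (100 - SLA) / 100
Period (week) = 10080 minutes
Unavailability fraction = (100 - 99.9) / 100
Allowed downtime = 10080 * (100 - 99.9) / 100
Allowed downtime = 10.08 minutes

10.08 minutes


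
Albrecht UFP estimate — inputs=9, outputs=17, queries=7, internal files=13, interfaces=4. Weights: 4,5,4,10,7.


UFP = EI*4 + EO*5 + EQ*4 + ILF*10 + EIF*7
UFP = 9*4 + 17*5 + 7*4 + 13*10 + 4*7
UFP = 36 + 85 + 28 + 130 + 28
UFP = 307

307


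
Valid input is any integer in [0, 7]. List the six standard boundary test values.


Range: [0, 7]
Boundaries: just below min, min, min+1, max-1, max, just above max
Values: [-1, 0, 1, 6, 7, 8]

[-1, 0, 1, 6, 7, 8]


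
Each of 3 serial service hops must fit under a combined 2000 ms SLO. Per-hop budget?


Formula: per_stage = total_budget / stages
per_stage = 2000 / 3
per_stage = 666.67 ms

666.67 ms


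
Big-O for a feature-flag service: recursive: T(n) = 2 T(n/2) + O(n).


Reasoning: master theorem case 2 (merge-sort recurrence)
Complexity: O(n log n)

O(n log n)


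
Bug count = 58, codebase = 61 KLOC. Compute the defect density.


Defect density = defects / KLOC
Defect density = 58 / 61
Defect density = 0.951 defects/KLOC

0.951 defects/KLOC


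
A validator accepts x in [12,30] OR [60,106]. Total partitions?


Valid ranges: [12,30] and [60,106]
Class 1: x < 12 — invalid
Class 2: 12 ≤ x ≤ 30 — valid
Class 3: 30 < x < 60 — invalid (gap between ranges)
Class 4: 60 ≤ x ≤ 106 — valid
Class 5: x > 106 — invalid
Total equivalence classes: 5

5 equivalence classes


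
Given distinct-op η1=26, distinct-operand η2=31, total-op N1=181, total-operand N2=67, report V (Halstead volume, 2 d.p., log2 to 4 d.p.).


Formula: V = N * log2(η), where N = N1 + N2 and η = η1 + η2
η = 26 + 31 = 57
N = 181 + 67 = 248
log2(57) ≈ 5.8329
V = 248 * 5.8329 = 1446.56

1446.56


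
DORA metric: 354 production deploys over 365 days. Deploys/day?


Formula: deployments per day = releases / days
= 354 / 365
= 0.97 deploys/day
(equivalently, 6.79 deploys/week)

0.97 deploys/day


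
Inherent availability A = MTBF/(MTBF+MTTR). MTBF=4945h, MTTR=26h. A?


Availability = MTBF / (MTBF + MTTR)
Availability = 4945 / (4945 + 26)
Availability = 4945 / 4971
Availability = 99.477%

99.477%


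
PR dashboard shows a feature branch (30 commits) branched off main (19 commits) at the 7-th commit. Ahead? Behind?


Common ancestor: commit #7
feature commits after divergence: 30 - 7 = 23
main commits after divergence: 19 - 7 = 12
feature is 23 commits ahead of main
main is 12 commits ahead of feature

feature ahead: 23, main ahead: 12


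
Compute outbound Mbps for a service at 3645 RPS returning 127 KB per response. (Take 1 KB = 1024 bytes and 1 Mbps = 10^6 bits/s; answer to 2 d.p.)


Formula: Mbps = payload_bytes * RPS * 8 / 1e6
Payload per request = 127 KB = 127 * 1024 = 130048 bytes
Total bytes/sec = 130048 * 3645 = 474024960
Total bits/sec = 474024960 * 8 = 3792199680
Mbps = 3792199680 / 1e6 = 3792.2

3792.2 Mbps


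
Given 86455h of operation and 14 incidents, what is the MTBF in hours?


Formula: MTBF = Total operating time / Number of failures
MTBF = 86455 / 14
MTBF = 6175.36 hours

6175.36 hours


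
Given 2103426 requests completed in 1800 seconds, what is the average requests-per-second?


Formula: throughput = requests / seconds
throughput = 2103426 / 1800
throughput = 1168.57 requests/second

1168.57 requests/second


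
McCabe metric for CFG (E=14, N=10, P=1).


Formula: V(G) = E - N + 2P
V(G) = 14 - 10 + 2*1
V(G) = 4 + 2
V(G) = 6

6


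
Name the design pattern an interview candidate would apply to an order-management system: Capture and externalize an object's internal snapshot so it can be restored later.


This matches the Memento pattern

Memento


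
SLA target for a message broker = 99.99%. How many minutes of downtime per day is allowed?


Formula: allowed downtime = period * (100 - SLA) / 100
Period (day) = 1440 minutes
Unavailability fraction = (100 - 99.99) / 100
Allowed downtime = 1440 * (100 - 99.99) / 100
Allowed downtime = 0.144 minutes

0.144 minutes


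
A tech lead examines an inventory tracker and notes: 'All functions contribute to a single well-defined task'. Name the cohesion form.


Reasoning: Best: single purpose
Type: Functional cohesion

Functional cohesion


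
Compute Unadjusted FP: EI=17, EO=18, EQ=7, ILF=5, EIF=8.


UFP = EI*4 + EO*5 + EQ*4 + ILF*10 + EIF*7
UFP = 17*4 + 18*5 + 7*4 + 5*10 + 8*7
UFP = 68 + 90 + 28 + 50 + 56
UFP = 292

292


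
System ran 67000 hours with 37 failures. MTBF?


Formula: MTBF = Total operating time / Number of failures
MTBF = 67000 / 37
MTBF = 1810.81 hours

1810.81 hours


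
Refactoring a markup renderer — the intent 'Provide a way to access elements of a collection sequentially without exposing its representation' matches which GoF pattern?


This matches the Iterator pattern

Iterator


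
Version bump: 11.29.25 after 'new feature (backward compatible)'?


Current: 11.29.25
Change category: 'new feature (backward compatible)' → minor bump
SemVer rule: minor bump → increment MINOR, reset PATCH to 0 (MAJOR unchanged)
New: 11.30.0

11.30.0


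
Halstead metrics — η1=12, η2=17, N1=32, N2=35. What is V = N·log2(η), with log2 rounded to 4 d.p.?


Formula: V = N * log2(η), where N = N1 + N2 and η = η1 + η2
η = 12 + 17 = 29
N = 32 + 35 = 67
log2(29) ≈ 4.8580
V = 67 * 4.8580 = 325.49

325.49


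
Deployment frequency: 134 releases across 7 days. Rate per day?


Formula: deployments per day = releases / days
= 134 / 7
= 19.143 deploys/day
(equivalently, 134.0 deploys/week)

19.143 deploys/day


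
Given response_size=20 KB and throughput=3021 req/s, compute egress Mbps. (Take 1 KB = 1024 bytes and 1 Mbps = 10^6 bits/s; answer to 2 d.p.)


Formula: Mbps = payload_bytes * RPS * 8 / 1e6
Payload per request = 20 KB = 20 * 1024 = 20480 bytes
Total bytes/sec = 20480 * 3021 = 61870080
Total bits/sec = 61870080 * 8 = 494960640
Mbps = 494960640 / 1e6 = 494.96

494.96 Mbps


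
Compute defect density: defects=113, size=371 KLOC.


Defect density = defects / KLOC
Defect density = 113 / 371
Defect density = 0.305 defects/KLOC

0.305 defects/KLOC


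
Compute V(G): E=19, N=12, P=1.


Formula: V(G) = E - N + 2P
V(G) = 19 - 12 + 2*1
V(G) = 7 + 2
V(G) = 9

9


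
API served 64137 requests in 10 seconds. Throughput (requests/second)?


Formula: throughput = requests / seconds
throughput = 64137 / 10
throughput = 6413.7 requests/second

6413.7 requests/second


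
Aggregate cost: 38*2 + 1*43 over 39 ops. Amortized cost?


Formula: Amortized cost = Total cost / Operations
Total cost = (38 * 2) + (1 * 43)
Total cost = 76 + 43 = 119
Amortized = 119 / 39 = 3.0513

3.0513


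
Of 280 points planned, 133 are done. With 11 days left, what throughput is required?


Formula: Required rate = Remaining points / Days left
Remaining = 280 - 133 = 147 points
Required rate = 147 / 11 = 13.36 points/day

13.36 points/day


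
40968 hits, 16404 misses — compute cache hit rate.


Formula: hit rate = hits / (hits + misses) * 100
hit rate = 40968 / (40968 + 16404) * 100
hit rate = 40968 / 57372 * 100
hit rate = 71.41%

71.41%


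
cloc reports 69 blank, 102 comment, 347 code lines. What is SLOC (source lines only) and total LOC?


Total LOC = blank + comment + code
Total LOC = 69 + 102 + 347 = 518
SLOC (source only) = code = 347

Total LOC: 518, SLOC: 347


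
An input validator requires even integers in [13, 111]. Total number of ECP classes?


Constraint: even integers in [13, 111]
Class 1: x < 13 — out-of-range invalid
Class 2: x in [13,111] but odd — wrong type invalid
Class 3: x in [13,111] and even — valid
Class 4: x > 111 — out-of-range invalid
Total equivalence classes: 4

4 equivalence classes


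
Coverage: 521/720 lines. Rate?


Coverage = covered / total * 100
Coverage = 521 / 720 * 100
Coverage = 72.36%

72.36%


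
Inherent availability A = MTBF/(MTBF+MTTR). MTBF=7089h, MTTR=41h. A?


Availability = MTBF / (MTBF + MTTR)
Availability = 7089 / (7089 + 41)
Availability = 7089 / 7130
Availability = 99.425%

99.425%


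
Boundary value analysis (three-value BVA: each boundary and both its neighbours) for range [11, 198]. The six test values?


Range: [11, 198]
Boundaries: just below min, min, min+1, max-1, max, just above max
Values: [10, 11, 12, 197, 198, 199]

[10, 11, 12, 197, 198, 199]


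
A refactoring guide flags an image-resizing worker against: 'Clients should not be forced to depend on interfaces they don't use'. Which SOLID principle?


This describes the Interface Segregation Principle (ISP)

Interface Segregation Principle (ISP)


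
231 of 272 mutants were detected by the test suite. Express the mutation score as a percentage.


Mutation score = killed / total * 100
Mutation score = 231 / 272 * 100
Mutation score = 84.93%

84.93%


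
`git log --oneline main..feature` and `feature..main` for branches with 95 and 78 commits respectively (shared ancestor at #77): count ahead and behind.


Common ancestor: commit #77
feature commits after divergence: 95 - 77 = 18
main commits after divergence: 78 - 77 = 1
feature is 18 commits ahead of main
main is 1 commits ahead of feature

feature ahead: 18, main ahead: 1


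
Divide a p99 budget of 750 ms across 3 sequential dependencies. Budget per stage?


Formula: per_stage = total_budget / stages
per_stage = 750 / 3
per_stage = 250.0 ms

250.0 ms


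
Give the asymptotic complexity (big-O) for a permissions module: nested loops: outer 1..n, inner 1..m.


Reasoning: product of independent bounds
Complexity: O(n*m)

O(n*m)


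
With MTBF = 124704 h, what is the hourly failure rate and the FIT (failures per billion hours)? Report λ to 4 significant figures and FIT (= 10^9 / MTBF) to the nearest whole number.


Formula: λ = 1 / MTBF; FIT = λ × 1e9 = 1e9 / MTBF
λ = 1 / 124704 ≈ 8.019e-06 failures/hour
FIT = 1e9 / 124704 ≈ 8019 failures per 1e9 hours (nearest whole number)

λ = 8.019e-06 /h, FIT = 8019


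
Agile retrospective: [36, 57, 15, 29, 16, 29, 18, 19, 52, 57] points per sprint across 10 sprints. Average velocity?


Formula: Avg velocity = Total points / Number of sprints
Points: [36, 57, 15, 29, 16, 29, 18, 19, 52, 57]
Sum = 36 + 57 + 15 + 29 + 16 + 29 + 18 + 19 + 52 + 57 = 328
Avg velocity = 328 / 10 = 32.8 points/sprint

32.8 points/sprint


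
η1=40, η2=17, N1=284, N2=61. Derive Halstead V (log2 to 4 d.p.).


Formula: V = N * log2(η), where N = N1 + N2 and η = η1 + η2
η = 40 + 17 = 57
N = 284 + 61 = 345
log2(57) ≈ 5.8329
V = 345 * 5.8329 = 2012.35

2012.35


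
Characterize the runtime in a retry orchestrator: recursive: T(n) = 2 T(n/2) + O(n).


Reasoning: master theorem case 2 (merge-sort recurrence)
Complexity: O(n log n)

O(n log n)


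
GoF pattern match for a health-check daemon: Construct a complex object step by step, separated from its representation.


This matches the Builder pattern

Builder


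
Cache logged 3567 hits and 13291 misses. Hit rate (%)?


Formula: hit rate = hits / (hits + misses) * 100
hit rate = 3567 / (3567 + 13291) * 100
hit rate = 3567 / 16858 * 100
hit rate = 21.16%

21.16%


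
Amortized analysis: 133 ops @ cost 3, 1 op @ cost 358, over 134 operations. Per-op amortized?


Formula: Amortized cost = Total cost / Operations
Total cost = (133 * 3) + (1 * 358)
Total cost = 399 + 358 = 757
Amortized = 757 / 134 = 5.6493

5.6493


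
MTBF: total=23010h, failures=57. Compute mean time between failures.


Formula: MTBF = Total operating time / Number of failures
MTBF = 23010 / 57
MTBF = 403.68 hours

403.68 hours


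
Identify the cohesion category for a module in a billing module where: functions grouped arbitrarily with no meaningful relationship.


Reasoning: Worst: random grouping
Type: Coincidental cohesion

Coincidental cohesion


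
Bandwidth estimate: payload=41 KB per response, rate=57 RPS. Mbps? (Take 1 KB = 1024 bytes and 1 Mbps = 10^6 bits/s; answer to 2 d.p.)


Formula: Mbps = payload_bytes * RPS * 8 / 1e6
Payload per request = 41 KB = 41 * 1024 = 41984 bytes
Total bytes/sec = 41984 * 57 = 2393088
Total bits/sec = 2393088 * 8 = 19144704
Mbps = 19144704 / 1e6 = 19.14

19.14 Mbps


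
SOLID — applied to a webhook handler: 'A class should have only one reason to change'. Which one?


This describes the Single Responsibility Principle (SRP)

Single Responsibility Principle (SRP)


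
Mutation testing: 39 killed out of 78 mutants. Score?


Mutation score = killed / total * 100
Mutation score = 39 / 78 * 100
Mutation score = 50.0%

50.0%


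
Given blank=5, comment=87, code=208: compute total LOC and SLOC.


Total LOC = blank + comment + code
Total LOC = 5 + 87 + 208 = 300
SLOC (source only) = code = 208

Total LOC: 300, SLOC: 208


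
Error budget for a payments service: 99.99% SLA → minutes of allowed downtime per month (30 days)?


Formula: allowed downtime = period * (100 - SLA) / 100
Period (month (30 days)) = 43200 minutes
Unavailability fraction = (100 - 99.99) / 100
Allowed downtime = 43200 * (100 - 99.99) / 100
Allowed downtime = 4.32 minutes

4.32 minutes


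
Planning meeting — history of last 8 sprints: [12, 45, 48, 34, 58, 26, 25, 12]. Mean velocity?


Formula: Avg velocity = Total points / Number of sprints
Points: [12, 45, 48, 34, 58, 26, 25, 12]
Sum = 12 + 45 + 48 + 34 + 58 + 26 + 25 + 12 = 260
Avg velocity = 260 / 8 = 32.5 points/sprint

32.5 points/sprint


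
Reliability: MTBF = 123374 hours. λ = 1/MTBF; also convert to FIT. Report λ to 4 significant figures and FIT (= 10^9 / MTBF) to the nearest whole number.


Formula: λ = 1 / MTBF; FIT = λ × 1e9 = 1e9 / MTBF
λ = 1 / 123374 ≈ 8.105e-06 failures/hour
FIT = 1e9 / 123374 ≈ 8105 failures per 1e9 hours (nearest whole number)

λ = 8.105e-06 /h, FIT = 8105


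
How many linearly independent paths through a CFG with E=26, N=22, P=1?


Formula: V(G) = E - N + 2P
V(G) = 26 - 22 + 2*1
V(G) = 4 + 2
V(G) = 6

6


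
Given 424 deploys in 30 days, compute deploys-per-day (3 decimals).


Formula: deployments per day = releases / days
= 424 / 30
= 14.133 deploys/day
(equivalently, 98.93 deploys/week)

14.133 deploys/day


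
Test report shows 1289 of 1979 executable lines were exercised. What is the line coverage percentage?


Coverage = covered / total * 100
Coverage = 1289 / 1979 * 100
Coverage = 65.13%

65.13%


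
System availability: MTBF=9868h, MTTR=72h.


Availability = MTBF / (MTBF + MTTR)
Availability = 9868 / (9868 + 72)
Availability = 9868 / 9940
Availability = 99.2757%

99.2757%


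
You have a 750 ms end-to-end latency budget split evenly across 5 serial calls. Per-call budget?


Formula: per_stage = total_budget / stages
per_stage = 750 / 5
per_stage = 150.0 ms

150.0 ms


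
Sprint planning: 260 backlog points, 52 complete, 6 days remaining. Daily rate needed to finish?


Formula: Required rate = Remaining points / Days left
Remaining = 260 - 52 = 208 points
Required rate = 208 / 6 = 34.67 points/day

34.67 points/day


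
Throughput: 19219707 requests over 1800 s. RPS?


Formula: throughput = requests / seconds
throughput = 19219707 / 1800
throughput = 10677.62 requests/second

10677.62 requests/second


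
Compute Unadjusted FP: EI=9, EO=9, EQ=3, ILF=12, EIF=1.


UFP = EI*4 + EO*5 + EQ*4 + ILF*10 + EIF*7
UFP = 9*4 + 9*5 + 3*4 + 12*10 + 1*7
UFP = 36 + 45 + 12 + 120 + 7
UFP = 220

220


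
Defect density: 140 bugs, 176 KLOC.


Defect density = defects / KLOC
Defect density = 140 / 176
Defect density = 0.795 defects/KLOC

0.795 defects/KLOC


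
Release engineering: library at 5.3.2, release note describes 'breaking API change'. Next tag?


Current: 5.3.2
Change category: 'breaking API change' → major bump
SemVer rule: major bump → increment MAJOR, reset MINOR and PATCH to 0
New: 6.0.0

6.0.0


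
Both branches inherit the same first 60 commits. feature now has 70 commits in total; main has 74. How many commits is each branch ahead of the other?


Common ancestor: commit #60
feature commits after divergence: 70 - 60 = 10
main commits after divergence: 74 - 60 = 14
feature is 10 commits ahead of main
main is 14 commits ahead of feature

feature ahead: 10, main ahead: 14


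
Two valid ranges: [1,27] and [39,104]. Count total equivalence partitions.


Valid ranges: [1,27] and [39,104]
Class 1: x < 1 — invalid
Class 2: 1 ≤ x ≤ 27 — valid
Class 3: 27 < x < 39 — invalid (gap between ranges)
Class 4: 39 ≤ x ≤ 104 — valid
Class 5: x > 104 — invalid
Total equivalence classes: 5

5 equivalence classes
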